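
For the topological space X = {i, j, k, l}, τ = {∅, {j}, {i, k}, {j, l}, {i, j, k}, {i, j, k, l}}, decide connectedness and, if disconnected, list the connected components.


(X, τ) is disconnected; components = [{i, k}, {j, l}].

Find clopen sets (U ∈ τ with X ∖ U ∈ τ):
  U = ∅, X ∖ U = {i, j, k, l} — both open, so U is clopen.
  U = {i, k}, X ∖ U = {j, l} — both open, so U is clopen.
  U = {j, l}, X ∖ U = {i, k} — both open, so U is clopen.
  U = {i, j, k, l}, X ∖ U = ∅ — both open, so U is clopen.
Nontrivial clopen(s) exist: e.g. {j, l}. So (X, τ) is disconnected.
Compute connected components by grouping points that agree on all clopens:
  component: {i, k}
  component: {j, l}


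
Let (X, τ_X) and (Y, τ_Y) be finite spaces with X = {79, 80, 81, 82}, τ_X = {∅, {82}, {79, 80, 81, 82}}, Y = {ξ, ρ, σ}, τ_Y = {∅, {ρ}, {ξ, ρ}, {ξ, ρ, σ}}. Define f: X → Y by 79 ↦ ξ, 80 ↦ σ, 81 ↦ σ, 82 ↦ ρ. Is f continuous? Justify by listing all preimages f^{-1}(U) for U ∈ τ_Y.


f is NOT continuous.

Compute f^{-1}(U) for each U ∈ τ_Y:
  U = ∅: f^{-1}(U) = ∅ ∈ τ_X ✓.
  U = {ρ}: f^{-1}(U) = {82} ∈ τ_X ✓.
  U = {ξ, ρ}: f^{-1}(U) = {79, 82} ∉ τ_X ✗.
  U = {ξ, ρ, σ}: f^{-1}(U) = {79, 80, 81, 82} ∈ τ_X ✓.
Found U = {ξ, ρ} with f^{-1}(U) = {79, 82} not in τ_X. Therefore f is NOT continuous.


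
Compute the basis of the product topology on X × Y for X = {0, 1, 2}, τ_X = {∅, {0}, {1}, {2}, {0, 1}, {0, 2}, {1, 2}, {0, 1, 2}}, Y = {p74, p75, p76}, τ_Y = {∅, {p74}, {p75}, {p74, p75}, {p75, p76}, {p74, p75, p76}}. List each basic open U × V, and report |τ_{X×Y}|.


Basis B = {∅ × ∅, {0} × {p74}, {0} × {p75}, {1} × {p74}, {1} × {p75}, {2} × {p74}, {2} × {p75}, {0} × {p74, p75}, {0, 1} × {p74}, {0, 2} × {p74}, {0} × {p75, p76}, {0, 1} × {p75}, {0, 2} × {p75}, {1} × {p74, p75}, {1, 2} × {p74}, {1} × {p75, p76}, {1, 2} × {p75}, {2} × {p74, p75}, {2} × {p75, p76}, {0} × {p74, p75, p76}, {0, 1, 2} × {p74}, {0, 1, 2} × {p75}, {1} × {p74, p75, p76}, {2} × {p74, p75, p76}, {0, 1} × {p74, p75}, {0, 2} × {p74, p75}, {0, 1} × {p75, p76}, {0, 2} × {p75, p76}, {1, 2} × {p74, p75}, {1, 2} × {p75, p76}, {0, 1} × {p74, p75, p76}, {0, 2} × {p74, p75, p76}, {0, 1, 2} × {p74, p75}, {0, 1, 2} × {p75, p76}, {1, 2} × {p74, p75, p76}, {0, 1, 2} × {p74, p75, p76}}; |τ_{X×Y}| = 216.

Enumerate products U × V with U ∈ τ_X, V ∈ τ_Y (deduplicated):
  ∅ × ∅ = {} (∅)
  {0} × {p74} = {(0,p74)}
  {0} × {p75} = {(0,p75)}
  {1} × {p74} = {(1,p74)}
  {1} × {p75} = {(1,p75)}
  {2} × {p74} = {(2,p74)}
  {2} × {p75} = {(2,p75)}
  {0} × {p74, p75} = {(0,p74), (0,p75)}
  {0, 1} × {p74} = {(0,p74), (1,p74)}
  {0, 2} × {p74} = {(0,p74), (2,p74)}
  {0} × {p75, p76} = {(0,p75), (0,p76)}
  {0, 1} × {p75} = {(0,p75), (1,p75)}
  {0, 2} × {p75} = {(0,p75), (2,p75)}
  {1} × {p74, p75} = {(1,p74), (1,p75)}
  {1, 2} × {p74} = {(1,p74), (2,p74)}
  {1} × {p75, p76} = {(1,p75), (1,p76)}
  {1, 2} × {p75} = {(1,p75), (2,p75)}
  {2} × {p74, p75} = {(2,p74), (2,p75)}
  {2} × {p75, p76} = {(2,p75), (2,p76)}
  {0} × {p74, p75, p76} = {(0,p74), (0,p75), (0,p76)}
  {0, 1, 2} × {p74} = {(0,p74), (1,p74), (2,p74)}
  {0, 1, 2} × {p75} = {(0,p75), (1,p75), (2,p75)}
  {1} × {p74, p75, p76} = {(1,p74), (1,p75), (1,p76)}
  {2} × {p74, p75, p76} = {(2,p74), (2,p75), (2,p76)}
  {0, 1} × {p74, p75} = {(0,p74), (0,p75), (1,p74), (1,p75)}
  {0, 2} × {p74, p75} = {(0,p74), (0,p75), (2,p74), (2,p75)}
  {0, 1} × {p75, p76} = {(0,p75), (0,p76), (1,p75), (1,p76)}
  {0, 2} × {p75, p76} = {(0,p75), (0,p76), (2,p75), (2,p76)}
  {1, 2} × {p74, p75} = {(1,p74), (1,p75), (2,p74), (2,p75)}
  {1, 2} × {p75, p76} = {(1,p75), (1,p76), (2,p75), (2,p76)}
  {0, 1} × {p74, p75, p76} = {(0,p74), (0,p75), (0,p76), (1,p74), (1,p75), (1,p76)}
  {0, 2} × {p74, p75, p76} = {(0,p74), (0,p75), (0,p76), (2,p74), (2,p75), (2,p76)}
  {0, 1, 2} × {p74, p75} = {(0,p74), (0,p75), (1,p74), (1,p75), (2,p74), (2,p75)}
  {0, 1, 2} × {p75, p76} = {(0,p75), (0,p76), (1,p75), (1,p76), (2,p75), (2,p76)}
  {1, 2} × {p74, p75, p76} = {(1,p74), (1,p75), (1,p76), (2,p74), (2,p75), (2,p76)}
  {0, 1, 2} × {p74, p75, p76} = {(0,p74), (0,p75), (0,p76), (1,p74), (1,p75), (1,p76), (2,p74), (2,p75), (2,p76)}
These 36 distinct sets form the basis B.
Close under arbitrary unions to get τ_{X×Y}; counting gives |τ_{X×Y}| = 216.


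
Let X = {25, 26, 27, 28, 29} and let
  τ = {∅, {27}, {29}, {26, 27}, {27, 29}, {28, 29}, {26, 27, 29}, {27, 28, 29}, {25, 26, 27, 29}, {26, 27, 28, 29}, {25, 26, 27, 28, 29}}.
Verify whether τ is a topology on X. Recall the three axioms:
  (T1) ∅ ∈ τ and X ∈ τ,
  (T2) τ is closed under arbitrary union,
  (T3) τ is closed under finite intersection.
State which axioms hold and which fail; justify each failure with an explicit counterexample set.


τ IS a topology on X.

Axiom (T1): ∅ ∈ τ? Yes; X ∈ τ? Yes.
Axiom (T2/T3): check pairwise unions and intersections of members of τ.
All pairwise intersections and unions checked — each lies in τ. Therefore τ satisfies (T1), (T2), (T3): it IS a topology on X.


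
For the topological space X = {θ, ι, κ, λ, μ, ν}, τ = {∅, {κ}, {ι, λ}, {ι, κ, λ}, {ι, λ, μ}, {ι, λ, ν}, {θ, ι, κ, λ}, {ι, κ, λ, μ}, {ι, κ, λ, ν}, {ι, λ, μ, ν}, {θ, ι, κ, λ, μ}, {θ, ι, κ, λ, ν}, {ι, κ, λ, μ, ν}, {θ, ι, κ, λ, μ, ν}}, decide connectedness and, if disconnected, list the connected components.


(X, τ) is connected.

Find clopen sets (U ∈ τ with X ∖ U ∈ τ):
  U = ∅, X ∖ U = {θ, ι, κ, λ, μ, ν} — both open, so U is clopen.
  U = {θ, ι, κ, λ, μ, ν}, X ∖ U = ∅ — both open, so U is clopen.
Only trivial clopens (∅ and X) exist, so (X, τ) is connected.
Compute connected components by grouping points that agree on all clopens:
  component: {θ, ι, κ, λ, μ, ν}


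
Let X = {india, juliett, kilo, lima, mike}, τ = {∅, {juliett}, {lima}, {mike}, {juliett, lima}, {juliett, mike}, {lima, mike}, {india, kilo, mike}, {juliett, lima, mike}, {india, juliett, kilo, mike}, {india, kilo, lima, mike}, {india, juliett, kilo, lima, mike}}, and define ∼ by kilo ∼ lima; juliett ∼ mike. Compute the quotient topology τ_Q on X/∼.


X/∼ = {[india], [juliett=mike], [kilo=lima]}; |τ_Q| = 3.

Equivalence classes: [india], [juliett=mike], [kilo=lima].
Quotient map π: X → X/∼ sends india ↦ [india], juliett ↦ [juliett=mike], kilo ↦ [kilo=lima], lima ↦ [kilo=lima], mike ↦ [juliett=mike].
For each subset V ⊆ X/∼, compute π^{-1}(V) ⊆ X and check whether π^{-1}(V) ∈ τ. V is open in τ_Q iff π^{-1}(V) ∈ τ.
  V = {}: π^{-1}(V) = ∅ ∈ τ ✓.
  V = {[india]}: π^{-1}(V) = {india} ∉ τ ✗.
  V = {[juliett=mike]}: π^{-1}(V) = {juliett, mike} ∈ τ ✓.
  V = {[india], [juliett=mike]}: π^{-1}(V) = {india, juliett, mike} ∉ τ ✗.
  V = {[kilo=lima]}: π^{-1}(V) = {kilo, lima} ∉ τ ✗.
  V = {[india], [kilo=lima]}: π^{-1}(V) = {india, kilo, lima} ∉ τ ✗.
  V = {[juliett=mike], [kilo=lima]}: π^{-1}(V) = {juliett, kilo, lima, mike} ∉ τ ✗.
  V = {[india], [juliett=mike], [kilo=lima]}: π^{-1}(V) = {india, juliett, kilo, lima, mike} ∈ τ ✓.
Open sets in the quotient: τ_Q = {{}, {[juliett=mike]}, {[india], [juliett=mike], [kilo=lima]}} (3 elements).


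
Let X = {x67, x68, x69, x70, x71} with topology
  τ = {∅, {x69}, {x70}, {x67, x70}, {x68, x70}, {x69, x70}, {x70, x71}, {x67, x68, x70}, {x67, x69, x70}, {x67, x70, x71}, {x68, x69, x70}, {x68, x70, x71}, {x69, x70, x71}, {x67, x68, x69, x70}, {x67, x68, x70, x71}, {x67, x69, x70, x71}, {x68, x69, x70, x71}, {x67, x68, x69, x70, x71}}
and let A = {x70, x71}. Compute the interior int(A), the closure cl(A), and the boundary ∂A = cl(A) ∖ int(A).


int(A) = {x70, x71}, cl(A) = {x67, x68, x70, x71}, ∂A = {x67, x68}.

Closed sets in (X, τ) are complements of opens:
  closed(X, τ) = {∅, {x67}, {x68}, {x69}, {x71}, {x67, x68}, {x67, x69}, {x67, x71}, {x68, x69}, {x68, x71}, {x69, x71}, {x67, x68, x69}, {x67, x68, x71}, {x67, x69, x71}, {x68, x69, x71}, {x67, x68, x69, x71}, {x67, x68, x70, x71}, {x67, x68, x69, x70, x71}}.
int(A) = ⋃ {U ∈ τ : U ⊆ A}. Opens contained in A: ∅, {x70}, {x70, x71}.
Taking the union of these: int(A) = {x70, x71}.
cl(A) = ⋂ {C closed : A ⊆ C}. Closed sets containing A: {x67, x68, x70, x71}, {x67, x68, x69, x70, x71}.
Intersecting these: cl(A) = {x67, x68, x70, x71}.
∂A = cl(A) ∖ int(A) = {x67, x68, x70, x71} ∖ {x70, x71} = {x67, x68}.


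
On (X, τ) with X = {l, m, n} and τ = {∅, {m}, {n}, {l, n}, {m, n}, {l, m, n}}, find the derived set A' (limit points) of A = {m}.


A' = ∅

For each x ∈ X, list the open sets U ∈ τ with x ∈ U, then check whether U ∩ (A ∖ {x}) ≠ ∅ for every such U.
  x = l: open {l, n} ∋ x has {l, n} ∩ (A ∖ {l}) = ∅, so x is NOT a limit point.
  x = m: open {m} ∋ x has {m} ∩ (A ∖ {m}) = ∅, so x is NOT a limit point.
  x = n: open {n} ∋ x has {n} ∩ (A ∖ {n}) = ∅, so x is NOT a limit point.
Collecting: A' = ∅.


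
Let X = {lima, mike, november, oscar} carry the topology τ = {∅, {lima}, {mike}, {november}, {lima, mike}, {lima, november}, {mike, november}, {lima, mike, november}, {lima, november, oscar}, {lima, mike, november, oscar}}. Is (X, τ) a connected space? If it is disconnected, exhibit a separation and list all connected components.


(X, τ) is disconnected; components = [{mike}, {lima, november, oscar}].

Find clopen sets (U ∈ τ with X ∖ U ∈ τ):
  U = ∅, X ∖ U = {lima, mike, november, oscar} — both open, so U is clopen.
  U = {mike}, X ∖ U = {lima, november, oscar} — both open, so U is clopen.
  U = {lima, november, oscar}, X ∖ U = {mike} — both open, so U is clopen.
  U = {lima, mike, november, oscar}, X ∖ U = ∅ — both open, so U is clopen.
Nontrivial clopen(s) exist: e.g. {mike}. So (X, τ) is disconnected.
Compute connected components by grouping points that agree on all clopens:
  component: {mike}
  component: {lima, november, oscar}


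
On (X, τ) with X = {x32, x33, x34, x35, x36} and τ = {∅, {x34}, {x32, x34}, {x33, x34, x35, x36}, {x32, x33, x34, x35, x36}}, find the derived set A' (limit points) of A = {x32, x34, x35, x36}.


A' = {x32, x33, x35, x36}

For each x ∈ X, list the open sets U ∈ τ with x ∈ U, then check whether U ∩ (A ∖ {x}) ≠ ∅ for every such U.
  x = x32: opens ∋ x are {x32, x34}, {x32, x33, x34, x35, x36}; each meets A ∖ {x32}, so x IS a limit point.
  x = x33: opens ∋ x are {x33, x34, x35, x36}, {x32, x33, x34, x35, x36}; each meets A ∖ {x33}, so x IS a limit point.
  x = x34: open {x34} ∋ x has {x34} ∩ (A ∖ {x34}) = ∅, so x is NOT a limit point.
  x = x35: opens ∋ x are {x33, x34, x35, x36}, {x32, x33, x34, x35, x36}; each meets A ∖ {x35}, so x IS a limit point.
  x = x36: opens ∋ x are {x33, x34, x35, x36}, {x32, x33, x34, x35, x36}; each meets A ∖ {x36}, so x IS a limit point.
Collecting: A' = {x32, x33, x35, x36}.


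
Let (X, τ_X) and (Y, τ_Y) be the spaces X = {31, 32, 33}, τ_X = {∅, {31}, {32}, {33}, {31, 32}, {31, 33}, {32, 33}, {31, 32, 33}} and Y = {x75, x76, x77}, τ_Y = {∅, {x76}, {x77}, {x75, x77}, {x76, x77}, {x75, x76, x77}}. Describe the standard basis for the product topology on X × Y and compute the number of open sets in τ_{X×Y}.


Basis B = {∅ × ∅, {31} × {x76}, {31} × {x77}, {32} × {x76}, {32} × {x77}, {33} × {x76}, {33} × {x77}, {31} × {x75, x77}, {31} × {x76, x77}, {31, 32} × {x76}, {31, 33} × {x76}, {31, 32} × {x77}, {31, 33} × {x77}, {32} × {x75, x77}, {32} × {x76, x77}, {32, 33} × {x76}, {32, 33} × {x77}, {33} × {x75, x77}, {33} × {x76, x77}, {31} × {x75, x76, x77}, {31, 32, 33} × {x76}, {31, 32, 33} × {x77}, {32} × {x75, x76, x77}, {33} × {x75, x76, x77}, {31, 32} × {x75, x77}, {31, 33} × {x75, x77}, {31, 32} × {x76, x77}, {31, 33} × {x76, x77}, {32, 33} × {x75, x77}, {32, 33} × {x76, x77}, {31, 32} × {x75, x76, x77}, {31, 33} × {x75, x76, x77}, {31, 32, 33} × {x75, x77}, {31, 32, 33} × {x76, x77}, {32, 33} × {x75, x76, x77}, {31, 32, 33} × {x75, x76, x77}}; |τ_{X×Y}| = 216.

Enumerate products U × V with U ∈ τ_X, V ∈ τ_Y (deduplicated):
  ∅ × ∅ = {} (∅)
  {31} × {x76} = {(31,x76)}
  {31} × {x77} = {(31,x77)}
  {32} × {x76} = {(32,x76)}
  {32} × {x77} = {(32,x77)}
  {33} × {x76} = {(33,x76)}
  {33} × {x77} = {(33,x77)}
  {31} × {x75, x77} = {(31,x75), (31,x77)}
  {31} × {x76, x77} = {(31,x76), (31,x77)}
  {31, 32} × {x76} = {(31,x76), (32,x76)}
  {31, 33} × {x76} = {(31,x76), (33,x76)}
  {31, 32} × {x77} = {(31,x77), (32,x77)}
  {31, 33} × {x77} = {(31,x77), (33,x77)}
  {32} × {x75, x77} = {(32,x75), (32,x77)}
  {32} × {x76, x77} = {(32,x76), (32,x77)}
  {32, 33} × {x76} = {(32,x76), (33,x76)}
  {32, 33} × {x77} = {(32,x77), (33,x77)}
  {33} × {x75, x77} = {(33,x75), (33,x77)}
  {33} × {x76, x77} = {(33,x76), (33,x77)}
  {31} × {x75, x76, x77} = {(31,x75), (31,x76), (31,x77)}
  {31, 32, 33} × {x76} = {(31,x76), (32,x76), (33,x76)}
  {31, 32, 33} × {x77} = {(31,x77), (32,x77), (33,x77)}
  {32} × {x75, x76, x77} = {(32,x75), (32,x76), (32,x77)}
  {33} × {x75, x76, x77} = {(33,x75), (33,x76), (33,x77)}
  {31, 32} × {x75, x77} = {(31,x75), (31,x77), (32,x75), (32,x77)}
  {31, 33} × {x75, x77} = {(31,x75), (31,x77), (33,x75), (33,x77)}
  {31, 32} × {x76, x77} = {(31,x76), (31,x77), (32,x76), (32,x77)}
  {31, 33} × {x76, x77} = {(31,x76), (31,x77), (33,x76), (33,x77)}
  {32, 33} × {x75, x77} = {(32,x75), (32,x77), (33,x75), (33,x77)}
  {32, 33} × {x76, x77} = {(32,x76), (32,x77), (33,x76), (33,x77)}
  {31, 32} × {x75, x76, x77} = {(31,x75), (31,x76), (31,x77), (32,x75), (32,x76), (32,x77)}
  {31, 33} × {x75, x76, x77} = {(31,x75), (31,x76), (31,x77), (33,x75), (33,x76), (33,x77)}
  {31, 32, 33} × {x75, x77} = {(31,x75), (31,x77), (32,x75), (32,x77), (33,x75), (33,x77)}
  {31, 32, 33} × {x76, x77} = {(31,x76), (31,x77), (32,x76), (32,x77), (33,x76), (33,x77)}
  {32, 33} × {x75, x76, x77} = {(32,x75), (32,x76), (32,x77), (33,x75), (33,x76), (33,x77)}
  {31, 32, 33} × {x75, x76, x77} = {(31,x75), (31,x76), (31,x77), (32,x75), (32,x76), (32,x77), (33,x75), (33,x76), (33,x77)}
These 36 distinct sets form the basis B.
Close under arbitrary unions to get τ_{X×Y}; counting gives |τ_{X×Y}| = 216.


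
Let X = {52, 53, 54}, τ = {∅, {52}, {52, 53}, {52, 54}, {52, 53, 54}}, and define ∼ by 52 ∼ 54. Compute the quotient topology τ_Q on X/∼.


X/∼ = {[52=54], [53]}; |τ_Q| = 3.

Equivalence classes: [52=54], [53].
Quotient map π: X → X/∼ sends 52 ↦ [52=54], 53 ↦ [53], 54 ↦ [52=54].
For each subset V ⊆ X/∼, compute π^{-1}(V) ⊆ X and check whether π^{-1}(V) ∈ τ. V is open in τ_Q iff π^{-1}(V) ∈ τ.
  V = {}: π^{-1}(V) = ∅ ∈ τ ✓.
  V = {[52=54]}: π^{-1}(V) = {52, 54} ∈ τ ✓.
  V = {[53]}: π^{-1}(V) = {53} ∉ τ ✗.
  V = {[52=54], [53]}: π^{-1}(V) = {52, 53, 54} ∈ τ ✓.
Open sets in the quotient: τ_Q = {{}, {[52=54]}, {[52=54], [53]}} (3 elements).


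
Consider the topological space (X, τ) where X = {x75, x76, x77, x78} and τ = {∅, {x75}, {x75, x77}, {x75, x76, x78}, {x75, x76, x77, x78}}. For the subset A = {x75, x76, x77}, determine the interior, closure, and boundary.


int(A) = {x75, x77}, cl(A) = {x75, x76, x77, x78}, ∂A = {x76, x78}.

Closed sets in (X, τ) are complements of opens:
  closed(X, τ) = {∅, {x77}, {x76, x78}, {x76, x77, x78}, {x75, x76, x77, x78}}.
int(A) = ⋃ {U ∈ τ : U ⊆ A}. Opens contained in A: ∅, {x75}, {x75, x77}.
Taking the union of these: int(A) = {x75, x77}.
cl(A) = ⋂ {C closed : A ⊆ C}. Closed sets containing A: {x75, x76, x77, x78}.
Intersecting these: cl(A) = {x75, x76, x77, x78}.
∂A = cl(A) ∖ int(A) = {x75, x76, x77, x78} ∖ {x75, x77} = {x76, x78}.


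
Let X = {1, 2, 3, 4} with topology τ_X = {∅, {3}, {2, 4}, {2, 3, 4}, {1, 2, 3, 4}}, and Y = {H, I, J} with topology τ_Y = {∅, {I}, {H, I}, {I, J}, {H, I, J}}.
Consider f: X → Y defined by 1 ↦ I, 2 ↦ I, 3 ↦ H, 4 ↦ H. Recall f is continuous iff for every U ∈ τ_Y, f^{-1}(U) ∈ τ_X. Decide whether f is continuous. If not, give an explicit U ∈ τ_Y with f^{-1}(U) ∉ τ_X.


f is NOT continuous.

Compute f^{-1}(U) for each U ∈ τ_Y:
  U = ∅: f^{-1}(U) = ∅ ∈ τ_X ✓.
  U = {I}: f^{-1}(U) = {1, 2} ∉ τ_X ✗.
  U = {H, I}: f^{-1}(U) = {1, 2, 3, 4} ∈ τ_X ✓.
  U = {I, J}: f^{-1}(U) = {1, 2} ∉ τ_X ✗.
  U = {H, I, J}: f^{-1}(U) = {1, 2, 3, 4} ∈ τ_X ✓.
Found U = {I} with f^{-1}(U) = {1, 2} not in τ_X. Therefore f is NOT continuous.


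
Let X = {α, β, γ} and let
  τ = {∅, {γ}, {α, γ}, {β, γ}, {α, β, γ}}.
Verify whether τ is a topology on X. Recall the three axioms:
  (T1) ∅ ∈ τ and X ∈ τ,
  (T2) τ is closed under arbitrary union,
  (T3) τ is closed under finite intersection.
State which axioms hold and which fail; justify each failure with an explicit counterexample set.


τ IS a topology on X.

Axiom (T1): ∅ ∈ τ? Yes; X ∈ τ? Yes.
Axiom (T2/T3): check pairwise unions and intersections of members of τ.
All pairwise intersections and unions checked — each lies in τ. Therefore τ satisfies (T1), (T2), (T3): it IS a topology on X.


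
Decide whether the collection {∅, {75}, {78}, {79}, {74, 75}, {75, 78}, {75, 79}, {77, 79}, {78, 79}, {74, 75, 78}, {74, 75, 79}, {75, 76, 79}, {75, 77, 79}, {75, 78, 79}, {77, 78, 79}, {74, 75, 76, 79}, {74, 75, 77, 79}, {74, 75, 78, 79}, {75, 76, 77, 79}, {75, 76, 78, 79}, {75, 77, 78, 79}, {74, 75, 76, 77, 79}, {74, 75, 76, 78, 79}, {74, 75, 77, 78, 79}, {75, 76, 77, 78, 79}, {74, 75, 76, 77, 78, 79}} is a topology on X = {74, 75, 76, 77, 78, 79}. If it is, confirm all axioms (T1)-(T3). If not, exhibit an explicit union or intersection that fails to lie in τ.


τ IS a topology on X.

Axiom (T1): ∅ ∈ τ? Yes; X ∈ τ? Yes.
Axiom (T2/T3): check pairwise unions and intersections of members of τ.
All pairwise intersections and unions checked — each lies in τ. Therefore τ satisfies (T1), (T2), (T3): it IS a topology on X.


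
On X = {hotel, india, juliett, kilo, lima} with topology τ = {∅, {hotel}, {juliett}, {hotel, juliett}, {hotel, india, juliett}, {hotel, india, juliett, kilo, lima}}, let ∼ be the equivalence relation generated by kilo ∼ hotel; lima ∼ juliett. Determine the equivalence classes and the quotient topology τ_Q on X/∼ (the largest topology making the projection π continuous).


X/∼ = {[hotel=kilo], [india], [juliett=lima]}; |τ_Q| = 2.

Equivalence classes: [hotel=kilo], [india], [juliett=lima].
Quotient map π: X → X/∼ sends hotel ↦ [hotel=kilo], india ↦ [india], juliett ↦ [juliett=lima], kilo ↦ [hotel=kilo], lima ↦ [juliett=lima].
For each subset V ⊆ X/∼, compute π^{-1}(V) ⊆ X and check whether π^{-1}(V) ∈ τ. V is open in τ_Q iff π^{-1}(V) ∈ τ.
  V = {}: π^{-1}(V) = ∅ ∈ τ ✓.
  V = {[hotel=kilo]}: π^{-1}(V) = {hotel, kilo} ∉ τ ✗.
  V = {[india]}: π^{-1}(V) = {india} ∉ τ ✗.
  V = {[hotel=kilo], [india]}: π^{-1}(V) = {hotel, india, kilo} ∉ τ ✗.
  V = {[juliett=lima]}: π^{-1}(V) = {juliett, lima} ∉ τ ✗.
  V = {[hotel=kilo], [juliett=lima]}: π^{-1}(V) = {hotel, juliett, kilo, lima} ∉ τ ✗.
  V = {[india], [juliett=lima]}: π^{-1}(V) = {india, juliett, lima} ∉ τ ✗.
  V = {[hotel=kilo], [india], [juliett=lima]}: π^{-1}(V) = {hotel, india, juliett, kilo, lima} ∈ τ ✓.
Open sets in the quotient: τ_Q = {{}, {[hotel=kilo], [india], [juliett=lima]}} (2 elements).


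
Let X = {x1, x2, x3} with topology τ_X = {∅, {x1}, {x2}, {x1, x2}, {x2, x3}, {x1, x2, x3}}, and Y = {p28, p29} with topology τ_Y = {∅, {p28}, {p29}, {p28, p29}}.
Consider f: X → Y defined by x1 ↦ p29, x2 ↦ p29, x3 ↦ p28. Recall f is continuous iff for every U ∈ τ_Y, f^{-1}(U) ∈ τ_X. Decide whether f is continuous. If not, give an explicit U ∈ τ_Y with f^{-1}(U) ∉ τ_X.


f is NOT continuous.

Compute f^{-1}(U) for each U ∈ τ_Y:
  U = ∅: f^{-1}(U) = ∅ ∈ τ_X ✓.
  U = {p28}: f^{-1}(U) = {x3} ∉ τ_X ✗.
  U = {p29}: f^{-1}(U) = {x1, x2} ∈ τ_X ✓.
  U = {p28, p29}: f^{-1}(U) = {x1, x2, x3} ∈ τ_X ✓.
Found U = {p28} with f^{-1}(U) = {x3} not in τ_X. Therefore f is NOT continuous.


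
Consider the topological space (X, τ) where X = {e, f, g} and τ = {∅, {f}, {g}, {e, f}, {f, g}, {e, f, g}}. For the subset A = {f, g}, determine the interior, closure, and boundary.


int(A) = {f, g}, cl(A) = {e, f, g}, ∂A = {e}.

Closed sets in (X, τ) are complements of opens:
  closed(X, τ) = {∅, {e}, {g}, {e, f}, {e, g}, {e, f, g}}.
int(A) = ⋃ {U ∈ τ : U ⊆ A}. Opens contained in A: ∅, {f}, {g}, {f, g}.
Taking the union of these: int(A) = {f, g}.
cl(A) = ⋂ {C closed : A ⊆ C}. Closed sets containing A: {e, f, g}.
Intersecting these: cl(A) = {e, f, g}.
∂A = cl(A) ∖ int(A) = {e, f, g} ∖ {f, g} = {e}.


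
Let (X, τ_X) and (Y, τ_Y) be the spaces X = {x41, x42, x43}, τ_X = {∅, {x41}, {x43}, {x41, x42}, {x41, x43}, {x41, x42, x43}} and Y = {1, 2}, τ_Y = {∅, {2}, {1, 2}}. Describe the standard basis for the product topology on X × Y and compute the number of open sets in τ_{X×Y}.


Basis B = {∅ × ∅, {x41} × {2}, {x43} × {2}, {x41} × {1, 2}, {x41, x42} × {2}, {x41, x43} × {2}, {x43} × {1, 2}, {x41, x42, x43} × {2}, {x41, x42} × {1, 2}, {x41, x43} × {1, 2}, {x41, x42, x43} × {1, 2}}; |τ_{X×Y}| = 18.

Enumerate products U × V with U ∈ τ_X, V ∈ τ_Y (deduplicated):
  ∅ × ∅ = {} (∅)
  {x41} × {2} = {(x41,2)}
  {x43} × {2} = {(x43,2)}
  {x41} × {1, 2} = {(x41,1), (x41,2)}
  {x41, x42} × {2} = {(x41,2), (x42,2)}
  {x41, x43} × {2} = {(x41,2), (x43,2)}
  {x43} × {1, 2} = {(x43,1), (x43,2)}
  {x41, x42, x43} × {2} = {(x41,2), (x42,2), (x43,2)}
  {x41, x42} × {1, 2} = {(x41,1), (x41,2), (x42,1), (x42,2)}
  {x41, x43} × {1, 2} = {(x41,1), (x41,2), (x43,1), (x43,2)}
  {x41, x42, x43} × {1, 2} = {(x41,1), (x41,2), (x42,1), (x42,2), (x43,1), (x43,2)}
These 11 distinct sets form the basis B.
Close under arbitrary unions to get τ_{X×Y}; counting gives |τ_{X×Y}| = 18.


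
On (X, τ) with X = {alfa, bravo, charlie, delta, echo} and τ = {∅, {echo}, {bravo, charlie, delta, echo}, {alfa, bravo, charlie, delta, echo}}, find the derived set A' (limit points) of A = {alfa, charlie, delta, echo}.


A' = {alfa, bravo, charlie, delta}

For each x ∈ X, list the open sets U ∈ τ with x ∈ U, then check whether U ∩ (A ∖ {x}) ≠ ∅ for every such U.
  x = alfa: opens ∋ x are {alfa, bravo, charlie, delta, echo}; each meets A ∖ {alfa}, so x IS a limit point.
  x = bravo: opens ∋ x are {bravo, charlie, delta, echo}, {alfa, bravo, charlie, delta, echo}; each meets A ∖ {bravo}, so x IS a limit point.
  x = charlie: opens ∋ x are {bravo, charlie, delta, echo}, {alfa, bravo, charlie, delta, echo}; each meets A ∖ {charlie}, so x IS a limit point.
  x = delta: opens ∋ x are {bravo, charlie, delta, echo}, {alfa, bravo, charlie, delta, echo}; each meets A ∖ {delta}, so x IS a limit point.
  x = echo: open {echo} ∋ x has {echo} ∩ (A ∖ {echo}) = ∅, so x is NOT a limit point.
Collecting: A' = {alfa, bravo, charlie, delta}.


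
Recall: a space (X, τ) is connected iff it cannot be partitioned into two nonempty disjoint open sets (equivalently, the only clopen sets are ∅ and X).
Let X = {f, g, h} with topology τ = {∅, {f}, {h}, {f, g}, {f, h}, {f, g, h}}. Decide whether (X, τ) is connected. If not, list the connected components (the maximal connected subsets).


(X, τ) is disconnected; components = [{h}, {f, g}].

Find clopen sets (U ∈ τ with X ∖ U ∈ τ):
  U = ∅, X ∖ U = {f, g, h} — both open, so U is clopen.
  U = {h}, X ∖ U = {f, g} — both open, so U is clopen.
  U = {f, g}, X ∖ U = {h} — both open, so U is clopen.
  U = {f, g, h}, X ∖ U = ∅ — both open, so U is clopen.
Nontrivial clopen(s) exist: e.g. {f, g}. So (X, τ) is disconnected.
Compute connected components by grouping points that agree on all clopens:
  component: {h}
  component: {f, g}


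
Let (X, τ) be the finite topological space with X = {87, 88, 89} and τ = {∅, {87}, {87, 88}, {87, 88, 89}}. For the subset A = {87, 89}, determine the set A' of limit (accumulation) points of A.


A' = {88, 89}

For each x ∈ X, list the open sets U ∈ τ with x ∈ U, then check whether U ∩ (A ∖ {x}) ≠ ∅ for every such U.
  x = 87: open {87} ∋ x has {87} ∩ (A ∖ {87}) = ∅, so x is NOT a limit point.
  x = 88: opens ∋ x are {87, 88}, {87, 88, 89}; each meets A ∖ {88}, so x IS a limit point.
  x = 89: opens ∋ x are {87, 88, 89}; each meets A ∖ {89}, so x IS a limit point.
Collecting: A' = {88, 89}.


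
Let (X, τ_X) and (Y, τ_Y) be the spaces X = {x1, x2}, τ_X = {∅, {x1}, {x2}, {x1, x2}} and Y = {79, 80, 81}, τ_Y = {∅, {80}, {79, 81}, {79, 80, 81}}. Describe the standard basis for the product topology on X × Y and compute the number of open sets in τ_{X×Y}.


Basis B = {∅ × ∅, {x1} × {80}, {x2} × {80}, {x1} × {79, 81}, {x1, x2} × {80}, {x2} × {79, 81}, {x1} × {79, 80, 81}, {x2} × {79, 80, 81}, {x1, x2} × {79, 81}, {x1, x2} × {79, 80, 81}}; |τ_{X×Y}| = 16.

Enumerate products U × V with U ∈ τ_X, V ∈ τ_Y (deduplicated):
  ∅ × ∅ = {} (∅)
  {x1} × {80} = {(x1,80)}
  {x2} × {80} = {(x2,80)}
  {x1} × {79, 81} = {(x1,79), (x1,81)}
  {x1, x2} × {80} = {(x1,80), (x2,80)}
  {x2} × {79, 81} = {(x2,79), (x2,81)}
  {x1} × {79, 80, 81} = {(x1,79), (x1,80), (x1,81)}
  {x2} × {79, 80, 81} = {(x2,79), (x2,80), (x2,81)}
  {x1, x2} × {79, 81} = {(x1,79), (x1,81), (x2,79), (x2,81)}
  {x1, x2} × {79, 80, 81} = {(x1,79), (x1,80), (x1,81), (x2,79), (x2,80), (x2,81)}
These 10 distinct sets form the basis B.
Close under arbitrary unions to get τ_{X×Y}; counting gives |τ_{X×Y}| = 16.


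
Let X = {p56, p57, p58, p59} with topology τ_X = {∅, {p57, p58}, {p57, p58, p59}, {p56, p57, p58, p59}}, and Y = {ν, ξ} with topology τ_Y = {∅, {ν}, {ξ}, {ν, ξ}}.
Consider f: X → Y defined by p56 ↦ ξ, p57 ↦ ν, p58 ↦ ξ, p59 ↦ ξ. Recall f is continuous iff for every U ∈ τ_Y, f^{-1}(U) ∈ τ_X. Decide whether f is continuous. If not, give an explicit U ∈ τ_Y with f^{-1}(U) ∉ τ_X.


f is NOT continuous.

Compute f^{-1}(U) for each U ∈ τ_Y:
  U = ∅: f^{-1}(U) = ∅ ∈ τ_X ✓.
  U = {ν}: f^{-1}(U) = {p57} ∉ τ_X ✗.
  U = {ξ}: f^{-1}(U) = {p56, p58, p59} ∉ τ_X ✗.
  U = {ν, ξ}: f^{-1}(U) = {p56, p57, p58, p59} ∈ τ_X ✓.
Found U = {ν} with f^{-1}(U) = {p57} not in τ_X. Therefore f is NOT continuous.


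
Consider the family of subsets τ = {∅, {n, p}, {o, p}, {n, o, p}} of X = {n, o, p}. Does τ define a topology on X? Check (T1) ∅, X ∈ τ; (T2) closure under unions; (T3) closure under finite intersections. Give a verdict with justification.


τ is NOT a topology on X.

Axiom (T1): ∅ ∈ τ? Yes; X ∈ τ? Yes.
Axiom (T2/T3): check pairwise unions and intersections of members of τ.
Counterexample for (T3): {n, p} ∩ {o, p} = {p} ∉ τ. Therefore τ is NOT a topology.


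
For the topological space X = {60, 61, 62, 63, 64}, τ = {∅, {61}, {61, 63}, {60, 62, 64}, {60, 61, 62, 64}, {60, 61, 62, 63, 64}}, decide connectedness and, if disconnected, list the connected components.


(X, τ) is disconnected; components = [{61, 63}, {60, 62, 64}].

Find clopen sets (U ∈ τ with X ∖ U ∈ τ):
  U = ∅, X ∖ U = {60, 61, 62, 63, 64} — both open, so U is clopen.
  U = {61, 63}, X ∖ U = {60, 62, 64} — both open, so U is clopen.
  U = {60, 62, 64}, X ∖ U = {61, 63} — both open, so U is clopen.
  U = {60, 61, 62, 63, 64}, X ∖ U = ∅ — both open, so U is clopen.
Nontrivial clopen(s) exist: e.g. {60, 62, 64}. So (X, τ) is disconnected.
Compute connected components by grouping points that agree on all clopens:
  component: {61, 63}
  component: {60, 62, 64}


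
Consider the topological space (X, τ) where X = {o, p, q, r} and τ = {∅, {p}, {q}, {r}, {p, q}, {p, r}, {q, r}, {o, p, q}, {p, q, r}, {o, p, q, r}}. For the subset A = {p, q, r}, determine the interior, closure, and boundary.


int(A) = {p, q, r}, cl(A) = {o, p, q, r}, ∂A = {o}.

Closed sets in (X, τ) are complements of opens:
  closed(X, τ) = {∅, {o}, {r}, {o, p}, {o, q}, {o, r}, {o, p, q}, {o, p, r}, {o, q, r}, {o, p, q, r}}.
int(A) = ⋃ {U ∈ τ : U ⊆ A}. Opens contained in A: ∅, {p}, {q}, {r}, {p, q}, {p, r}, {q, r}, {p, q, r}.
Taking the union of these: int(A) = {p, q, r}.
cl(A) = ⋂ {C closed : A ⊆ C}. Closed sets containing A: {o, p, q, r}.
Intersecting these: cl(A) = {o, p, q, r}.
∂A = cl(A) ∖ int(A) = {o, p, q, r} ∖ {p, q, r} = {o}.


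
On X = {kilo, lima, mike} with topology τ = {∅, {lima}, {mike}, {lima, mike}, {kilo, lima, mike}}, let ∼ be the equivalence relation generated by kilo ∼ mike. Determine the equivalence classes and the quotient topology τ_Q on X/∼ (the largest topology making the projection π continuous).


X/∼ = {[kilo=mike], [lima]}; |τ_Q| = 3.

Equivalence classes: [kilo=mike], [lima].
Quotient map π: X → X/∼ sends kilo ↦ [kilo=mike], lima ↦ [lima], mike ↦ [kilo=mike].
For each subset V ⊆ X/∼, compute π^{-1}(V) ⊆ X and check whether π^{-1}(V) ∈ τ. V is open in τ_Q iff π^{-1}(V) ∈ τ.
  V = {}: π^{-1}(V) = ∅ ∈ τ ✓.
  V = {[kilo=mike]}: π^{-1}(V) = {kilo, mike} ∉ τ ✗.
  V = {[lima]}: π^{-1}(V) = {lima} ∈ τ ✓.
  V = {[kilo=mike], [lima]}: π^{-1}(V) = {kilo, lima, mike} ∈ τ ✓.
Open sets in the quotient: τ_Q = {{}, {[lima]}, {[kilo=mike], [lima]}} (3 elements).


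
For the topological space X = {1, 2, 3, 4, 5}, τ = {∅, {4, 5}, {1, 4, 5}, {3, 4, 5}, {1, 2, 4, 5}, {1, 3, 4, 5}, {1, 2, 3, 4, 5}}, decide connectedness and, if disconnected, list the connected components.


(X, τ) is connected.

Find clopen sets (U ∈ τ with X ∖ U ∈ τ):
  U = ∅, X ∖ U = {1, 2, 3, 4, 5} — both open, so U is clopen.
  U = {1, 2, 3, 4, 5}, X ∖ U = ∅ — both open, so U is clopen.
Only trivial clopens (∅ and X) exist, so (X, τ) is connected.
Compute connected components by grouping points that agree on all clopens:
  component: {1, 2, 3, 4, 5}


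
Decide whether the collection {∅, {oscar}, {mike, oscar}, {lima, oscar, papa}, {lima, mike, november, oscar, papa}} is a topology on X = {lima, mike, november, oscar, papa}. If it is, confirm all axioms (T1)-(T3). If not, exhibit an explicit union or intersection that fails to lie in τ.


τ is NOT a topology on X.

Axiom (T1): ∅ ∈ τ? Yes; X ∈ τ? Yes.
Axiom (T2/T3): check pairwise unions and intersections of members of τ.
Counterexample for (T2): {mike, oscar} ∪ {lima, oscar, papa} = {lima, mike, oscar, papa} ∉ τ. Therefore τ is NOT a topology.


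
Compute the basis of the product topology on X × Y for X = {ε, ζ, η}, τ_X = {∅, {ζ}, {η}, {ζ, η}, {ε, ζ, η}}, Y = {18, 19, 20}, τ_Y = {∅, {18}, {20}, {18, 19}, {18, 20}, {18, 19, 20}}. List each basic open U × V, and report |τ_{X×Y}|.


Basis B = {∅ × ∅, {ζ} × {18}, {ζ} × {20}, {η} × {18}, {η} × {20}, {ζ} × {18, 19}, {ζ} × {18, 20}, {ζ, η} × {18}, {ζ, η} × {20}, {η} × {18, 19}, {η} × {18, 20}, {ε, ζ, η} × {18}, {ε, ζ, η} × {20}, {ζ} × {18, 19, 20}, {η} × {18, 19, 20}, {ζ, η} × {18, 19}, {ζ, η} × {18, 20}, {ε, ζ, η} × {18, 19}, {ε, ζ, η} × {18, 20}, {ζ, η} × {18, 19, 20}, {ε, ζ, η} × {18, 19, 20}}; |τ_{X×Y}| = 70.

Enumerate products U × V with U ∈ τ_X, V ∈ τ_Y (deduplicated):
  ∅ × ∅ = {} (∅)
  {ζ} × {18} = {(ζ,18)}
  {ζ} × {20} = {(ζ,20)}
  {η} × {18} = {(η,18)}
  {η} × {20} = {(η,20)}
  {ζ} × {18, 19} = {(ζ,18), (ζ,19)}
  {ζ} × {18, 20} = {(ζ,18), (ζ,20)}
  {ζ, η} × {18} = {(ζ,18), (η,18)}
  {ζ, η} × {20} = {(ζ,20), (η,20)}
  {η} × {18, 19} = {(η,18), (η,19)}
  {η} × {18, 20} = {(η,18), (η,20)}
  {ε, ζ, η} × {18} = {(ε,18), (ζ,18), (η,18)}
  {ε, ζ, η} × {20} = {(ε,20), (ζ,20), (η,20)}
  {ζ} × {18, 19, 20} = {(ζ,18), (ζ,19), (ζ,20)}
  {η} × {18, 19, 20} = {(η,18), (η,19), (η,20)}
  {ζ, η} × {18, 19} = {(ζ,18), (ζ,19), (η,18), (η,19)}
  {ζ, η} × {18, 20} = {(ζ,18), (ζ,20), (η,18), (η,20)}
  {ε, ζ, η} × {18, 19} = {(ε,18), (ε,19), (ζ,18), (ζ,19), (η,18), (η,19)}
  {ε, ζ, η} × {18, 20} = {(ε,18), (ε,20), (ζ,18), (ζ,20), (η,18), (η,20)}
  {ζ, η} × {18, 19, 20} = {(ζ,18), (ζ,19), (ζ,20), (η,18), (η,19), (η,20)}
  {ε, ζ, η} × {18, 19, 20} = {(ε,18), (ε,19), (ε,20), (ζ,18), (ζ,19), (ζ,20), (η,18), (η,19), (η,20)}
These 21 distinct sets form the basis B.
Close under arbitrary unions to get τ_{X×Y}; counting gives |τ_{X×Y}| = 70.


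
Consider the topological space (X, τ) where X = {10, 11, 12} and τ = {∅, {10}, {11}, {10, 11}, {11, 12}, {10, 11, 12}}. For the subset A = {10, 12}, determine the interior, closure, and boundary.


int(A) = {10}, cl(A) = {10, 12}, ∂A = {12}.

Closed sets in (X, τ) are complements of opens:
  closed(X, τ) = {∅, {10}, {12}, {10, 12}, {11, 12}, {10, 11, 12}}.
int(A) = ⋃ {U ∈ τ : U ⊆ A}. Opens contained in A: ∅, {10}.
Taking the union of these: int(A) = {10}.
cl(A) = ⋂ {C closed : A ⊆ C}. Closed sets containing A: {10, 12}, {10, 11, 12}.
Intersecting these: cl(A) = {10, 12}.
∂A = cl(A) ∖ int(A) = {10, 12} ∖ {10} = {12}.


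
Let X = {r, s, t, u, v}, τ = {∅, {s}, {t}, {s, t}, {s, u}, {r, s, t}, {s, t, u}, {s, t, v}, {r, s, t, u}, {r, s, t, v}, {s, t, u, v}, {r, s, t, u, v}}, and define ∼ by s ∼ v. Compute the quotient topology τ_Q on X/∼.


X/∼ = {[r], [s=v], [t], [u]}; |τ_Q| = 6.

Equivalence classes: [r], [s=v], [t], [u].
Quotient map π: X → X/∼ sends r ↦ [r], s ↦ [s=v], t ↦ [t], u ↦ [u], v ↦ [s=v].
For each subset V ⊆ X/∼, compute π^{-1}(V) ⊆ X and check whether π^{-1}(V) ∈ τ. V is open in τ_Q iff π^{-1}(V) ∈ τ.
  V = {}: π^{-1}(V) = ∅ ∈ τ ✓.
  V = {[r]}: π^{-1}(V) = {r} ∉ τ ✗.
  V = {[s=v]}: π^{-1}(V) = {s, v} ∉ τ ✗.
  V = {[r], [s=v]}: π^{-1}(V) = {r, s, v} ∉ τ ✗.
  V = {[t]}: π^{-1}(V) = {t} ∈ τ ✓.
  V = {[r], [t]}: π^{-1}(V) = {r, t} ∉ τ ✗.
  V = {[s=v], [t]}: π^{-1}(V) = {s, t, v} ∈ τ ✓.
  V = {[r], [s=v], [t]}: π^{-1}(V) = {r, s, t, v} ∈ τ ✓.
  V = {[u]}: π^{-1}(V) = {u} ∉ τ ✗.
  V = {[r], [u]}: π^{-1}(V) = {r, u} ∉ τ ✗.
  V = {[s=v], [u]}: π^{-1}(V) = {s, u, v} ∉ τ ✗.
  V = {[r], [s=v], [u]}: π^{-1}(V) = {r, s, u, v} ∉ τ ✗.
  V = {[t], [u]}: π^{-1}(V) = {t, u} ∉ τ ✗.
  V = {[r], [t], [u]}: π^{-1}(V) = {r, t, u} ∉ τ ✗.
  V = {[s=v], [t], [u]}: π^{-1}(V) = {s, t, u, v} ∈ τ ✓.
  V = {[r], [s=v], [t], [u]}: π^{-1}(V) = {r, s, t, u, v} ∈ τ ✓.
Open sets in the quotient: τ_Q = {{}, {[t]}, {[s=v], [t]}, {[r], [s=v], [t]}, {[s=v], [t], [u]}, {[r], [s=v], [t], [u]}} (6 elements).


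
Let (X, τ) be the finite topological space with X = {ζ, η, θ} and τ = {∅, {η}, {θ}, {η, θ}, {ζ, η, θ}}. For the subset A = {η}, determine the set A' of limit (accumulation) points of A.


A' = {ζ}

For each x ∈ X, list the open sets U ∈ τ with x ∈ U, then check whether U ∩ (A ∖ {x}) ≠ ∅ for every such U.
  x = ζ: opens ∋ x are {ζ, η, θ}; each meets A ∖ {ζ}, so x IS a limit point.
  x = η: open {η} ∋ x has {η} ∩ (A ∖ {η}) = ∅, so x is NOT a limit point.
  x = θ: open {θ} ∋ x has {θ} ∩ (A ∖ {θ}) = ∅, so x is NOT a limit point.
Collecting: A' = {ζ}.


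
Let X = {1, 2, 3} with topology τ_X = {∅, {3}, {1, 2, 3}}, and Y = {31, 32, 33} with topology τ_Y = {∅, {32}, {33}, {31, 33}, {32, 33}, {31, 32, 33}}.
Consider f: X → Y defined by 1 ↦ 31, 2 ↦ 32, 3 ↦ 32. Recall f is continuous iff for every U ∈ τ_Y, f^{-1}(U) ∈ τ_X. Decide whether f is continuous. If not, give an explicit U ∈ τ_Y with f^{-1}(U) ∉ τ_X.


f is NOT continuous.

Compute f^{-1}(U) for each U ∈ τ_Y:
  U = ∅: f^{-1}(U) = ∅ ∈ τ_X ✓.
  U = {32}: f^{-1}(U) = {2, 3} ∉ τ_X ✗.
  U = {33}: f^{-1}(U) = ∅ ∈ τ_X ✓.
  U = {31, 33}: f^{-1}(U) = {1} ∉ τ_X ✗.
  U = {32, 33}: f^{-1}(U) = {2, 3} ∉ τ_X ✗.
  U = {31, 32, 33}: f^{-1}(U) = {1, 2, 3} ∈ τ_X ✓.
Found U = {32} with f^{-1}(U) = {2, 3} not in τ_X. Therefore f is NOT continuous.


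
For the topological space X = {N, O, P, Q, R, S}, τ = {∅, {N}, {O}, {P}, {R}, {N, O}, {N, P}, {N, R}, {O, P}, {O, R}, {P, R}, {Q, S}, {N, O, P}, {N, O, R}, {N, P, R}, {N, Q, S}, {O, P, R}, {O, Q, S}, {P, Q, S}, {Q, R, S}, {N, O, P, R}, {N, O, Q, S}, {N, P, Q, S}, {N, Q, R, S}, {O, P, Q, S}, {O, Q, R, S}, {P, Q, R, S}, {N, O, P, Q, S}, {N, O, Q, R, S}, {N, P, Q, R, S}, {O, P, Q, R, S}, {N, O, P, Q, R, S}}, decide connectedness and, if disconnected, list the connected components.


(X, τ) is disconnected; components = [{N}, {O}, {P}, {R}, {Q, S}].

Find clopen sets (U ∈ τ with X ∖ U ∈ τ):
  U = ∅, X ∖ U = {N, O, P, Q, R, S} — both open, so U is clopen.
  U = {N}, X ∖ U = {O, P, Q, R, S} — both open, so U is clopen.
  U = {O}, X ∖ U = {N, P, Q, R, S} — both open, so U is clopen.
  U = {P}, X ∖ U = {N, O, Q, R, S} — both open, so U is clopen.
  U = {R}, X ∖ U = {N, O, P, Q, S} — both open, so U is clopen.
  U = {N, O}, X ∖ U = {P, Q, R, S} — both open, so U is clopen.
  U = {N, P}, X ∖ U = {O, Q, R, S} — both open, so U is clopen.
  U = {N, R}, X ∖ U = {O, P, Q, S} — both open, so U is clopen.
  U = {O, P}, X ∖ U = {N, Q, R, S} — both open, so U is clopen.
  U = {O, R}, X ∖ U = {N, P, Q, S} — both open, so U is clopen.
  U = {P, R}, X ∖ U = {N, O, Q, S} — both open, so U is clopen.
  U = {Q, S}, X ∖ U = {N, O, P, R} — both open, so U is clopen.
  U = {N, O, P}, X ∖ U = {Q, R, S} — both open, so U is clopen.
  U = {N, O, R}, X ∖ U = {P, Q, S} — both open, so U is clopen.
  U = {N, P, R}, X ∖ U = {O, Q, S} — both open, so U is clopen.
  U = {N, Q, S}, X ∖ U = {O, P, R} — both open, so U is clopen.
  U = {O, P, R}, X ∖ U = {N, Q, S} — both open, so U is clopen.
  U = {O, Q, S}, X ∖ U = {N, P, R} — both open, so U is clopen.
  U = {P, Q, S}, X ∖ U = {N, O, R} — both open, so U is clopen.
  U = {Q, R, S}, X ∖ U = {N, O, P} — both open, so U is clopen.
  U = {N, O, P, R}, X ∖ U = {Q, S} — both open, so U is clopen.
  U = {N, O, Q, S}, X ∖ U = {P, R} — both open, so U is clopen.
  U = {N, P, Q, S}, X ∖ U = {O, R} — both open, so U is clopen.
  U = {N, Q, R, S}, X ∖ U = {O, P} — both open, so U is clopen.
  U = {O, P, Q, S}, X ∖ U = {N, R} — both open, so U is clopen.
  U = {O, Q, R, S}, X ∖ U = {N, P} — both open, so U is clopen.
  U = {P, Q, R, S}, X ∖ U = {N, O} — both open, so U is clopen.
  U = {N, O, P, Q, S}, X ∖ U = {R} — both open, so U is clopen.
  U = {N, O, Q, R, S}, X ∖ U = {P} — both open, so U is clopen.
  U = {N, P, Q, R, S}, X ∖ U = {O} — both open, so U is clopen.
  U = {O, P, Q, R, S}, X ∖ U = {N} — both open, so U is clopen.
  U = {N, O, P, Q, R, S}, X ∖ U = ∅ — both open, so U is clopen.
Nontrivial clopen(s) exist: e.g. {Q, R, S}. So (X, τ) is disconnected.
Compute connected components by grouping points that agree on all clopens:
  component: {N}
  component: {O}
  component: {P}
  component: {R}
  component: {Q, S}


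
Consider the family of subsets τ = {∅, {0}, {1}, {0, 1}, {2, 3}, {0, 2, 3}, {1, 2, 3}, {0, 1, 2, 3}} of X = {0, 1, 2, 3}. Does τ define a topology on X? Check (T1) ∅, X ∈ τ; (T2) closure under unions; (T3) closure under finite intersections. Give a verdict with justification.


τ IS a topology on X.

Axiom (T1): ∅ ∈ τ? Yes; X ∈ τ? Yes.
Axiom (T2/T3): check pairwise unions and intersections of members of τ.
All pairwise intersections and unions checked — each lies in τ. Therefore τ satisfies (T1), (T2), (T3): it IS a topology on X.


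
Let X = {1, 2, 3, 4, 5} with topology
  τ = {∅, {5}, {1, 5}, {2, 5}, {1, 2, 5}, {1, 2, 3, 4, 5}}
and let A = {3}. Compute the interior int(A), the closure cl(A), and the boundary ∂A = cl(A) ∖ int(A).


int(A) = ∅, cl(A) = {3, 4}, ∂A = {3, 4}.

Closed sets in (X, τ) are complements of opens:
  closed(X, τ) = {∅, {3, 4}, {1, 3, 4}, {2, 3, 4}, {1, 2, 3, 4}, {1, 2, 3, 4, 5}}.
int(A) = ⋃ {U ∈ τ : U ⊆ A}. Opens contained in A: ∅.
Taking the union of these: int(A) = ∅.
cl(A) = ⋂ {C closed : A ⊆ C}. Closed sets containing A: {3, 4}, {1, 3, 4}, {2, 3, 4}, {1, 2, 3, 4}, {1, 2, 3, 4, 5}.
Intersecting these: cl(A) = {3, 4}.
∂A = cl(A) ∖ int(A) = {3, 4} ∖ ∅ = {3, 4}.
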